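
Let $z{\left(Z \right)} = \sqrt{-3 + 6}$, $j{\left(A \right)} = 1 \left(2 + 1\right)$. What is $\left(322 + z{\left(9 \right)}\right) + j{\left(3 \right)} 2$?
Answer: $328 + \sqrt{3} \approx 329.73$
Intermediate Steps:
$j{\left(A \right)} = 3$ ($j{\left(A \right)} = 1 \cdot 3 = 3$)
$z{\left(Z \right)} = \sqrt{3}$
$\left(322 + z{\left(9 \right)}\right) + j{\left(3 \right)} 2 = \left(322 + \sqrt{3}\right) + 3 \cdot 2 = \left(322 + \sqrt{3}\right) + 6 = 328 + \sqrt{3}$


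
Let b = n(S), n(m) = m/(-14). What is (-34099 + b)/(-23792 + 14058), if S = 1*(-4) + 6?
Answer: 119347/34069 ≈ 3.5031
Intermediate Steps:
S = 2 (S = -4 + 6 = 2)
n(m) = -m/14 (n(m) = m*(-1/14) = -m/14)
b = -⅐ (b = -1/14*2 = -⅐ ≈ -0.14286)
(-34099 + b)/(-23792 + 14058) = (-34099 - ⅐)/(-23792 + 14058) = -238694/7/(-9734) = -238694/7*(-1/9734) = 119347/34069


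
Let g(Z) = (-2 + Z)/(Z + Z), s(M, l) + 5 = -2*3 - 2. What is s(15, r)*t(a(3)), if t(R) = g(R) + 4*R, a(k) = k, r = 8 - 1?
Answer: -949/6 ≈ -158.17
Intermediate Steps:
r = 7
s(M, l) = -13 (s(M, l) = -5 + (-2*3 - 2) = -5 + (-6 - 2) = -5 - 8 = -13)
g(Z) = (-2 + Z)/(2*Z) (g(Z) = (-2 + Z)/((2*Z)) = (-2 + Z)*(1/(2*Z)) = (-2 + Z)/(2*Z))
t(R) = 4*R + (-2 + R)/(2*R) (t(R) = (-2 + R)/(2*R) + 4*R = 4*R + (-2 + R)/(2*R))
s(15, r)*t(a(3)) = -13*(1/2 - 1/3 + 4*3) = -13*(1/2 - 1*1/3 + 12) = -13*(1/2 - 1/3 + 12) = -13*73/6 = -949/6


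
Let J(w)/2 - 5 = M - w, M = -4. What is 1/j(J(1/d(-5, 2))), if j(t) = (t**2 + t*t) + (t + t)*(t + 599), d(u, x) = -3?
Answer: 9/29008 ≈ 0.00031026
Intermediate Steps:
J(w) = 2 - 2*w (J(w) = 10 + 2*(-4 - w) = 10 + (-8 - 2*w) = 2 - 2*w)
j(t) = 2*t**2 + 2*t*(599 + t) (j(t) = (t**2 + t**2) + (2*t)*(599 + t) = 2*t**2 + 2*t*(599 + t))
1/j(J(1/d(-5, 2))) = 1/(2*(2 - 2/(-3))*(599 + 2*(2 - 2/(-3)))) = 1/(2*(2 - 2*(-1/3))*(599 + 2*(2 - 2*(-1/3)))) = 1/(2*(2 + 2/3)*(599 + 2*(2 + 2/3))) = 1/(2*(8/3)*(599 + 2*(8/3))) = 1/(2*(8/3)*(599 + 16/3)) = 1/(2*(8/3)*(1813/3)) = 1/(29008/9) = 9/29008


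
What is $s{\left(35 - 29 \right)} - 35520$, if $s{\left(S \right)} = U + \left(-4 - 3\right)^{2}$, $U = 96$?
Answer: $-35375$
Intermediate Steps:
$s{\left(S \right)} = 145$ ($s{\left(S \right)} = 96 + \left(-4 - 3\right)^{2} = 96 + \left(-7\right)^{2} = 96 + 49 = 145$)
$s{\left(35 - 29 \right)} - 35520 = 145 - 35520 = -35375$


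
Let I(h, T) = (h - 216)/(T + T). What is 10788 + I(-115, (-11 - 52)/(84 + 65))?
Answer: 1408607/126 ≈ 11179.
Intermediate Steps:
I(h, T) = (-216 + h)/(2*T) (I(h, T) = (-216 + h)/((2*T)) = (-216 + h)*(1/(2*T)) = (-216 + h)/(2*T))
10788 + I(-115, (-11 - 52)/(84 + 65)) = 10788 + (-216 - 115)/(2*(((-11 - 52)/(84 + 65)))) = 10788 + (1/2)*(-331)/(-63/149) = 10788 + (1/2)*(-149/63)*(-331) = 10788 + 49319/126 = 1408607/126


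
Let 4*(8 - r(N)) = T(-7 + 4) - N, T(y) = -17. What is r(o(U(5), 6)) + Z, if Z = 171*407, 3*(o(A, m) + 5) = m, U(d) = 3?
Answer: 139217/2 ≈ 69609.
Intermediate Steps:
o(A, m) = -5 + m/3
Z = 69597
r(N) = 49/4 + N/4 (r(N) = 8 - (-17 - N)/4 = 8 + (17/4 + N/4) = 49/4 + N/4)
r(o(U(5), 6)) + Z = (49/4 + (-5 + (1/3)*6)/4) + 69597 = (49/4 + (-5 + 2)/4) + 69597 = (49/4 + (1/4)*(-3)) + 69597 = (49/4 - 3/4) + 69597 = 23/2 + 69597 = 139217/2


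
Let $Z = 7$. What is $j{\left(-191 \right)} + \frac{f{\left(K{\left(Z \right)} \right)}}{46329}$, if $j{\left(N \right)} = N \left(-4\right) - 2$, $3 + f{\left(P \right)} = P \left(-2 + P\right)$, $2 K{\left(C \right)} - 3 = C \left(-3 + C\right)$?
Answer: $\frac{47070539}{61772} \approx 762.0$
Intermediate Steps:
$K{\left(C \right)} = \frac{3}{2} + \frac{C \left(-3 + C\right)}{2}$
$f{\left(P \right)} = -3 + P \left(-2 + P\right)$
$j{\left(N \right)} = -2 - 4 N$ ($j{\left(N \right)} = - 4 N - 2 = -2 - 4 N$)
$j{\left(-191 \right)} + \frac{f{\left(K{\left(Z \right)} \right)}}{46329} = \left(-2 - -764\right) + \frac{-3 + \left(\frac{3}{2} + \frac{7^{2}}{2} - \frac{21}{2}\right)^{2} - 2 \left(\frac{3}{2} + \frac{7^{2}}{2} - \frac{21}{2}\right)}{46329} = \left(-2 + 764\right) + \left(-3 + \left(\frac{3}{2} + \frac{1}{2} \cdot 49 - \frac{21}{2}\right)^{2} - 2 \left(\frac{3}{2} + \frac{1}{2} \cdot 49 - \frac{21}{2}\right)\right) \frac{1}{46329} = 762 + \left(-3 + \left(\frac{3}{2} + \frac{49}{2} - \frac{21}{2}\right)^{2} - 2 \left(\frac{3}{2} + \frac{49}{2} - \frac{21}{2}\right)\right) \frac{1}{46329} = 762 + \left(-3 + \left(\frac{31}{2}\right)^{2} - 31\right) \frac{1}{46329} = 762 + \left(-3 + \frac{961}{4} - 31\right) \frac{1}{46329} = 762 + \frac{825}{4} \cdot \frac{1}{46329} = 762 + \frac{275}{61772} = \frac{47070539}{61772}$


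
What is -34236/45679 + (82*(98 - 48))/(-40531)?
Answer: -1574903216/1851415549 ≈ -0.85065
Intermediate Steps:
-34236/45679 + (82*(98 - 48))/(-40531) = -34236*1/45679 + (82*50)*(-1/40531) = -34236/45679 + 4100*(-1/40531) = -34236/45679 - 4100/40531 = -1574903216/1851415549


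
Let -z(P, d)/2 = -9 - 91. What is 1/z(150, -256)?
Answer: 1/200 ≈ 0.0050000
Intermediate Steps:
z(P, d) = 200 (z(P, d) = -2*(-9 - 91) = -2*(-100) = 200)
1/z(150, -256) = 1/200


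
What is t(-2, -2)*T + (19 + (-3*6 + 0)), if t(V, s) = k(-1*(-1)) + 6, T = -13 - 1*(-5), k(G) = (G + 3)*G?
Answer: -79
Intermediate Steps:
k(G) = G*(3 + G) (k(G) = (3 + G)*G = G*(3 + G))
T = -8 (T = -13 + 5 = -8)
t(V, s) = 10 (t(V, s) = (-1*(-1))*(3 - 1*(-1)) + 6 = 1*(3 + 1) + 6 = 1*4 + 6 = 4 + 6 = 10)
t(-2, -2)*T + (19 + (-3*6 + 0)) = 10*(-8) + (19 + (-3*6 + 0)) = -80 + (19 + (-18 + 0)) = -80 + (19 - 18) = -80 + 1 = -79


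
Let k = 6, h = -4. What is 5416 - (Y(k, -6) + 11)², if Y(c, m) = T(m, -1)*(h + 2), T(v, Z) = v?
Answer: 4887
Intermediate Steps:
Y(c, m) = -2*m (Y(c, m) = m*(-4 + 2) = m*(-2) = -2*m)
5416 - (Y(k, -6) + 11)² = 5416 - (-2*(-6) + 11)² = 5416 - (12 + 11)² = 5416 - 1*23² = 5416 - 1*529 = 5416 - 529 = 4887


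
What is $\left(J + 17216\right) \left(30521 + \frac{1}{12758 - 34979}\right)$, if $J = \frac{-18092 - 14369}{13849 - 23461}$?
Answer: $\frac{28062965756235605}{53397063} \approx 5.2555 \cdot 10^{8}$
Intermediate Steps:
$J = \frac{32461}{9612}$ ($J = - \frac{32461}{-9612} = \left(-32461\right) \left(- \frac{1}{9612}\right) = \frac{32461}{9612} \approx 3.3771$)
$\left(J + 17216\right) \left(30521 + \frac{1}{12758 - 34979}\right) = \left(\frac{32461}{9612} + 17216\right) \left(30521 + \frac{1}{12758 - 34979}\right) = \frac{165512653 \left(30521 + \frac{1}{-22221}\right)}{9612} = \frac{165512653 \left(30521 - \frac{1}{22221}\right)}{9612} = \frac{165512653}{9612} \cdot \frac{678207140}{22221} = \frac{28062965756235605}{53397063}$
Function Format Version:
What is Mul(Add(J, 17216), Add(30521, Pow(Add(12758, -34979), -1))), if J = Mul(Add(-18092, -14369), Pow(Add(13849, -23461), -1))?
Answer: Rational(28062965756235605, 53397063) ≈ 5.2555e+8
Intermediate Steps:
J = Rational(32461, 9612) (J = Mul(-32461, Pow(-9612, -1)) = Mul(-32461, Rational(-1, 9612)) = Rational(32461, 9612) ≈ 3.3771)
Mul(Add(J, 17216), Add(30521, Pow(Add(12758, -34979), -1))) = Mul(Add(Rational(32461, 9612), 17216), Add(30521, Pow(Add(12758, -34979), -1))) = Mul(Rational(165512653, 9612), Add(30521, Pow(-22221, -1))) = Mul(Rational(165512653, 9612), Add(30521, Rational(-1, 22221))) = Mul(Rational(165512653, 9612), Rational(678207140, 22221)) = Rational(28062965756235605, 53397063)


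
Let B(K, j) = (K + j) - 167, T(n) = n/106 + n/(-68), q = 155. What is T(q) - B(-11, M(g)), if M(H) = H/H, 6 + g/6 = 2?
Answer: 634963/3604 ≈ 176.18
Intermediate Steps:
g = -24 (g = -36 + 6*2 = -36 + 12 = -24)
M(H) = 1
T(n) = -19*n/3604 (T(n) = n*(1/106) + n*(-1/68) = n/106 - n/68 = -19*n/3604)
B(K, j) = -167 + K + j
T(q) - B(-11, M(g)) = -19/3604*155 - (-167 - 11 + 1) = -2945/3604 - 1*(-177) = -2945/3604 + 177 = 634963/3604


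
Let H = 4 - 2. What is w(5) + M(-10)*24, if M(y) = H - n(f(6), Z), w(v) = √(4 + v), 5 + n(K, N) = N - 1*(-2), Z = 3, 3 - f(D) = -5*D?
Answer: 51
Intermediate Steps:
f(D) = 3 + 5*D (f(D) = 3 - (-5)*D = 3 + 5*D)
n(K, N) = -3 + N (n(K, N) = -5 + (N - 1*(-2)) = -5 + (N + 2) = -5 + (2 + N) = -3 + N)
H = 2
M(y) = 2 (M(y) = 2 - (-3 + 3) = 2 - 1*0 = 2 + 0 = 2)
w(5) + M(-10)*24 = √(4 + 5) + 2*24 = √9 + 48 = 3 + 48 = 51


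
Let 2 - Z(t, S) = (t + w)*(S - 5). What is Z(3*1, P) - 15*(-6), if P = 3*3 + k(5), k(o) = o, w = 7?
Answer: 2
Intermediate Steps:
P = 14 (P = 3*3 + 5 = 9 + 5 = 14)
Z(t, S) = 2 - (-5 + S)*(7 + t) (Z(t, S) = 2 - (t + 7)*(S - 5) = 2 - (7 + t)*(-5 + S) = 2 - (-5 + S)*(7 + t))
Z(3*1, P) - 15*(-6) = (37 - 7*14 + 5*(3*1) - 1*14*3*1) - 15*(-6) = (37 - 98 + 5*3 - 1*14*3) + 90 = (37 - 98 + 15 - 42) + 90 = -88 + 90 = 2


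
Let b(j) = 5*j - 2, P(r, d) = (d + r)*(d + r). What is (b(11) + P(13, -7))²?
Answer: 7921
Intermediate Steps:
P(r, d) = (d + r)²
b(j) = -2 + 5*j
(b(11) + P(13, -7))² = ((-2 + 5*11) + (-7 + 13)²)² = ((-2 + 55) + 6²)² = (53 + 36)² = 89² = 7921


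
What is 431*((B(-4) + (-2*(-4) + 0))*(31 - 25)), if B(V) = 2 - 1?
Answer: 23274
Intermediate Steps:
B(V) = 1
431*((B(-4) + (-2*(-4) + 0))*(31 - 25)) = 431*((1 + (-2*(-4) + 0))*(31 - 25)) = 431*((1 + (8 + 0))*6) = 431*((1 + 8)*6) = 431*(9*6) = 431*54 = 23274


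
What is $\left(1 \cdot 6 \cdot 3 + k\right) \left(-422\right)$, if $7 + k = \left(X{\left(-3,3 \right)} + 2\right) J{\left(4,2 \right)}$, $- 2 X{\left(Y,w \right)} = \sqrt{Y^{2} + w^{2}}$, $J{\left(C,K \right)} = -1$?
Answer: $-3798 - 633 \sqrt{2} \approx -4693.2$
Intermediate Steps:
$X{\left(Y,w \right)} = - \frac{\sqrt{Y^{2} + w^{2}}}{2}$
$k = -9 + \frac{3 \sqrt{2}}{2}$ ($k = -7 + \left(- \frac{\sqrt{\left(-3\right)^{2} + 3^{2}}}{2} + 2\right) \left(-1\right) = -7 + \left(- \frac{\sqrt{9 + 9}}{2} + 2\right) \left(-1\right) = -7 + \left(- \frac{\sqrt{18}}{2} + 2\right) \left(-1\right) = -7 + \left(- \frac{3 \sqrt{2}}{2} + 2\right) \left(-1\right) = -7 + \left(2 - \frac{3 \sqrt{2}}{2}\right) \left(-1\right) = -7 - \left(2 - \frac{3 \sqrt{2}}{2}\right) = -9 + \frac{3 \sqrt{2}}{2} \approx -6.8787$)
$\left(1 \cdot 6 \cdot 3 + k\right) \left(-422\right) = \left(1 \cdot 6 \cdot 3 - \left(9 - \frac{3 \sqrt{2}}{2}\right)\right) \left(-422\right) = \left(6 \cdot 3 - \left(9 - \frac{3 \sqrt{2}}{2}\right)\right) \left(-422\right) = \left(18 - \left(9 - \frac{3 \sqrt{2}}{2}\right)\right) \left(-422\right) = \left(9 + \frac{3 \sqrt{2}}{2}\right) \left(-422\right) = -3798 - 633 \sqrt{2}$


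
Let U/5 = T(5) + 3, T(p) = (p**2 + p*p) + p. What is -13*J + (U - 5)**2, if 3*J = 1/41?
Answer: 9990662/123 ≈ 81225.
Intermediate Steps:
T(p) = p + 2*p**2 (T(p) = (p**2 + p**2) + p = 2*p**2 + p = p + 2*p**2)
U = 290 (U = 5*(5*(1 + 2*5) + 3) = 5*(5*(1 + 10) + 3) = 5*(5*11 + 3) = 5*(55 + 3) = 5*58 = 290)
J = 1/123 (J = (1/3)/41 = (1/3)*(1/41) = 1/123 ≈ 0.0081301)
-13*J + (U - 5)**2 = -13*1/123 + (290 - 5)**2 = -13/123 + 285**2 = -13/123 + 81225 = 9990662/123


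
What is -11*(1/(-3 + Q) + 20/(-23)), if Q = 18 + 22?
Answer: 7887/851 ≈ 9.2679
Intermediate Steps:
Q = 40
-11*(1/(-3 + Q) + 20/(-23)) = -11*(1/(-3 + 40) + 20/(-23)) = -11*(1/37 + 20*(-1/23)) = -11*(1/37 - 20/23) = -11*(-717/851) = 7887/851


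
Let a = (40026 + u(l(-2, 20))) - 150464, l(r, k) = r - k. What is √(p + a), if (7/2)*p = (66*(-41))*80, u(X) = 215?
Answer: I*√8431647/7 ≈ 414.82*I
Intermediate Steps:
p = -432960/7 (p = 2*((66*(-41))*80)/7 = 2*(-2706*80)/7 = (2/7)*(-216480) = -432960/7 ≈ -61851.)
a = -110223 (a = (40026 + 215) - 150464 = 40241 - 150464 = -110223)
√(p + a) = √(-432960/7 - 110223) = √(-1204521/7) = I*√8431647/7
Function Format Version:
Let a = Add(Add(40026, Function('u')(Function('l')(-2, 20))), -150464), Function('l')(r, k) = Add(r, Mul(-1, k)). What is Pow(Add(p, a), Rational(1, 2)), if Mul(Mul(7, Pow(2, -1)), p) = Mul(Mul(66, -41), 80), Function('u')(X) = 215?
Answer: Mul(Rational(1, 7), I, Pow(8431647, Rational(1, 2))) ≈ Mul(414.82, I)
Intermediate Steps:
p = Rational(-432960, 7) (p = Mul(Rational(2, 7), Mul(Mul(66, -41), 80)) = Mul(Rational(2, 7), Mul(-2706, 80)) = Mul(Rational(2, 7), -216480) = Rational(-432960, 7) ≈ -61851.)
a = -110223 (a = Add(Add(40026, 215), -150464) = Add(40241, -150464) = -110223)
Pow(Add(p, a), Rational(1, 2)) = Pow(Add(Rational(-432960, 7), -110223), Rational(1, 2)) = Pow(Rational(-1204521, 7), Rational(1, 2)) = Mul(Rational(1, 7), I, Pow(8431647, Rational(1, 2)))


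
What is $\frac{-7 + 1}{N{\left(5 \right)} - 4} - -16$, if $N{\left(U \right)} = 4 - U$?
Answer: $\frac{86}{5} \approx 17.2$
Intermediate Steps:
$\frac{-7 + 1}{N{\left(5 \right)} - 4} - -16 = \frac{-7 + 1}{\left(4 - 5\right) - 4} - -16 = - \frac{6}{\left(4 - 5\right) - 4} + 16 = - \frac{6}{-1 - 4} + 16 = - \frac{6}{-5} + 16 = \left(-6\right) \left(- \frac{1}{5}\right) + 16 = \frac{6}{5} + 16 = \frac{86}{5}$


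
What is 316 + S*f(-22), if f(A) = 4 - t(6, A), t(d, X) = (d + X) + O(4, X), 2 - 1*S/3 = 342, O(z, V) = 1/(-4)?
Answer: -20339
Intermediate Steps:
O(z, V) = -¼
S = -1020 (S = 6 - 3*342 = 6 - 1026 = -1020)
t(d, X) = -¼ + X + d (t(d, X) = (d + X) - ¼ = (X + d) - ¼ = -¼ + X + d)
f(A) = -7/4 - A (f(A) = 4 - (-¼ + A + 6) = 4 - (23/4 + A) = 4 + (-23/4 - A) = -7/4 - A)
316 + S*f(-22) = 316 - 1020*(-7/4 - 1*(-22)) = 316 - 1020*(-7/4 + 22) = 316 - 1020*81/4 = 316 - 20655 = -20339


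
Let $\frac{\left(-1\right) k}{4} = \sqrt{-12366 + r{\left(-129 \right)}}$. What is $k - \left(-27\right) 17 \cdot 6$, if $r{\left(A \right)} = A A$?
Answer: $2754 - 60 \sqrt{19} \approx 2492.5$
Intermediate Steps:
$r{\left(A \right)} = A^{2}$
$k = - 60 \sqrt{19}$ ($k = - 4 \sqrt{-12366 + \left(-129\right)^{2}} = - 4 \sqrt{-12366 + 16641} = - 4 \sqrt{4275} = - 4 \cdot 15 \sqrt{19} = - 60 \sqrt{19} \approx -261.53$)
$k - \left(-27\right) 17 \cdot 6 = - 60 \sqrt{19} - \left(-27\right) 17 \cdot 6 = - 60 \sqrt{19} - \left(-459\right) 6 = - 60 \sqrt{19} - -2754 = - 60 \sqrt{19} + 2754 = 2754 - 60 \sqrt{19}$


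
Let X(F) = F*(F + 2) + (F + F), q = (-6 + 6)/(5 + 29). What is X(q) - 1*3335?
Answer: -3335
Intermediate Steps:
q = 0 (q = 0/34 = 0*(1/34) = 0)
X(F) = 2*F + F*(2 + F) (X(F) = F*(2 + F) + 2*F = 2*F + F*(2 + F))
X(q) - 1*3335 = 0*(4 + 0) - 1*3335 = 0*4 - 3335 = 0 - 3335 = -3335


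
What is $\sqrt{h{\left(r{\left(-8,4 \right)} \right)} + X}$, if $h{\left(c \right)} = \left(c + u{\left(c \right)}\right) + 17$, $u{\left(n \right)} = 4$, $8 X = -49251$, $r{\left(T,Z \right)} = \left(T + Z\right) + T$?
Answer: $\frac{13 i \sqrt{582}}{4} \approx 78.405 i$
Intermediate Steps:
$r{\left(T,Z \right)} = Z + 2 T$
$X = - \frac{49251}{8}$ ($X = \frac{1}{8} \left(-49251\right) = - \frac{49251}{8} \approx -6156.4$)
$h{\left(c \right)} = 21 + c$ ($h{\left(c \right)} = \left(c + 4\right) + 17 = \left(4 + c\right) + 17 = 21 + c$)
$\sqrt{h{\left(r{\left(-8,4 \right)} \right)} + X} = \sqrt{\left(21 + \left(4 + 2 \left(-8\right)\right)\right) - \frac{49251}{8}} = \sqrt{\left(21 + \left(4 - 16\right)\right) - \frac{49251}{8}} = \sqrt{\left(21 - 12\right) - \frac{49251}{8}} = \sqrt{9 - \frac{49251}{8}} = \sqrt{- \frac{49179}{8}} = \frac{13 i \sqrt{582}}{4}$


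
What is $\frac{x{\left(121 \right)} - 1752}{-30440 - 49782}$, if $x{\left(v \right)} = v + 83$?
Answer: $\frac{774}{40111} \approx 0.019296$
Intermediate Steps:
$x{\left(v \right)} = 83 + v$
$\frac{x{\left(121 \right)} - 1752}{-30440 - 49782} = \frac{\left(83 + 121\right) - 1752}{-30440 - 49782} = \frac{204 - 1752}{-80222} = \left(-1548\right) \left(- \frac{1}{80222}\right) = \frac{774}{40111}$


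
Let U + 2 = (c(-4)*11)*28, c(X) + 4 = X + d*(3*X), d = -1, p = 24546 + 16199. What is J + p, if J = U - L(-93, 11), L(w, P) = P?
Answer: 41964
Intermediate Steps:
p = 40745
c(X) = -4 - 2*X (c(X) = -4 + (X - 3*X) = -4 - 2*X)
U = 1230 (U = -2 + ((-4 - 2*(-4))*11)*28 = -2 + ((-4 + 8)*11)*28 = -2 + (4*11)*28 = -2 + 44*28 = -2 + 1232 = 1230)
J = 1219 (J = 1230 - 1*11 = 1230 - 11 = 1219)
J + p = 1219 + 40745 = 41964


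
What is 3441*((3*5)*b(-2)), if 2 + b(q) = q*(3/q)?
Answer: 51615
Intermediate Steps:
b(q) = 1 (b(q) = -2 + q*(3/q) = -2 + 3 = 1)
3441*((3*5)*b(-2)) = 3441*((3*5)*1) = 3441*(15*1) = 3441*15 = 51615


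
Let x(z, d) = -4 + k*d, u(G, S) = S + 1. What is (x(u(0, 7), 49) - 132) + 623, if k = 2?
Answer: 585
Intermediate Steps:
u(G, S) = 1 + S
x(z, d) = -4 + 2*d
(x(u(0, 7), 49) - 132) + 623 = ((-4 + 2*49) - 132) + 623 = ((-4 + 98) - 132) + 623 = (94 - 132) + 623 = -38 + 623 = 585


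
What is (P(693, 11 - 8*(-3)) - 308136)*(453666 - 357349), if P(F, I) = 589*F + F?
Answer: 9702396678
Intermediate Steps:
P(F, I) = 590*F
(P(693, 11 - 8*(-3)) - 308136)*(453666 - 357349) = (590*693 - 308136)*(453666 - 357349) = (408870 - 308136)*96317 = 100734*96317 = 9702396678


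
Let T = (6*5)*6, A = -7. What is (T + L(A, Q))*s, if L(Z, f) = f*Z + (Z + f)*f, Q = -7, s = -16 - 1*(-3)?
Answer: -4251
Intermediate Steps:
s = -13 (s = -16 + 3 = -13)
L(Z, f) = Z*f + f*(Z + f)
T = 180 (T = 30*6 = 180)
(T + L(A, Q))*s = (180 - 7*(-7 + 2*(-7)))*(-13) = (180 - 7*(-7 - 14))*(-13) = (180 - 7*(-21))*(-13) = (180 + 147)*(-13) = 327*(-13) = -4251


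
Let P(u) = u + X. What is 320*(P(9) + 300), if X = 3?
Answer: 99840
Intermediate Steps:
P(u) = 3 + u (P(u) = u + 3 = 3 + u)
320*(P(9) + 300) = 320*((3 + 9) + 300) = 320*(12 + 300) = 320*312 = 99840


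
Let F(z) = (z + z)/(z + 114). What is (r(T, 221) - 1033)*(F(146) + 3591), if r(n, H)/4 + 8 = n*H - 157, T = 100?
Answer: 20245044016/65 ≈ 3.1146e+8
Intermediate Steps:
r(n, H) = -660 + 4*H*n (r(n, H) = -32 + 4*(n*H - 157) = -32 + 4*(H*n - 157) = -32 + 4*(-157 + H*n) = -32 + (-628 + 4*H*n) = -660 + 4*H*n)
F(z) = 2*z/(114 + z) (F(z) = (2*z)/(114 + z) = 2*z/(114 + z))
(r(T, 221) - 1033)*(F(146) + 3591) = ((-660 + 4*221*100) - 1033)*(2*146/(114 + 146) + 3591) = ((-660 + 88400) - 1033)*(2*146/260 + 3591) = (87740 - 1033)*(2*146*(1/260) + 3591) = 86707*(73/65 + 3591) = 86707*(233488/65) = 20245044016/65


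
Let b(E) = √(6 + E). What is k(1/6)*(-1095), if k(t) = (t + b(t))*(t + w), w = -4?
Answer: 8395/12 + 8395*√222/12 ≈ 11123.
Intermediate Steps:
k(t) = (-4 + t)*(t + √(6 + t)) (k(t) = (t + √(6 + t))*(t - 4) = (t + √(6 + t))*(-4 + t) = (-4 + t)*(t + √(6 + t)))
k(1/6)*(-1095) = ((1/6)² - 4/6 - 4*√(6 + 1/6) + √(6 + 1/6)/6)*(-1095) = ((⅙)² - 4*⅙ - 4*√(6 + ⅙) + √(6 + ⅙)/6)*(-1095) = (1/36 - ⅔ - 2*√222/3 + √(37/6)/6)*(-1095) = (1/36 - ⅔ - 2*√222/3 + (√222/6)/6)*(-1095) = (1/36 - ⅔ - 2*√222/3 + √222/36)*(-1095) = (-23/36 - 23*√222/36)*(-1095) = 8395/12 + 8395*√222/12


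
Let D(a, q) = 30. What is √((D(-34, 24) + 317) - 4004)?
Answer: I*√3657 ≈ 60.473*I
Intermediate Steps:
√((D(-34, 24) + 317) - 4004) = √((30 + 317) - 4004) = √(347 - 4004) = √(-3657) = I*√3657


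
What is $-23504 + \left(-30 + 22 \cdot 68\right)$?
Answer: $-22038$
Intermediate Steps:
$-23504 + \left(-30 + 22 \cdot 68\right) = -23504 + \left(-30 + 1496\right) = -23504 + 1466 = -22038$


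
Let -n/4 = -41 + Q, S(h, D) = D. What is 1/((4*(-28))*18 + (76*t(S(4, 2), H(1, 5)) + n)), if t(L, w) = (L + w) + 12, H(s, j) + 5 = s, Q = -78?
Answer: -1/780 ≈ -0.0012821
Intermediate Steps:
H(s, j) = -5 + s
t(L, w) = 12 + L + w
n = 476 (n = -4*(-41 - 78) = -4*(-119) = 476)
1/((4*(-28))*18 + (76*t(S(4, 2), H(1, 5)) + n)) = 1/((4*(-28))*18 + (76*(12 + 2 + (-5 + 1)) + 476)) = 1/(-112*18 + (76*(12 + 2 - 4) + 476)) = 1/(-2016 + (76*10 + 476)) = 1/(-2016 + (760 + 476)) = 1/(-2016 + 1236) = 1/(-780) = -1/780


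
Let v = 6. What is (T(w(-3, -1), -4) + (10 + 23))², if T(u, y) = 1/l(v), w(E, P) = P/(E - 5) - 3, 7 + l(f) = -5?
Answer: 156025/144 ≈ 1083.5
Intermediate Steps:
l(f) = -12 (l(f) = -7 - 5 = -12)
w(E, P) = -3 + P/(-5 + E) (w(E, P) = P/(-5 + E) - 3 = -3 + P/(-5 + E))
T(u, y) = -1/12 (T(u, y) = 1/(-12) = -1/12)
(T(w(-3, -1), -4) + (10 + 23))² = (-1/12 + (10 + 23))² = (-1/12 + 33)² = (395/12)² = 156025/144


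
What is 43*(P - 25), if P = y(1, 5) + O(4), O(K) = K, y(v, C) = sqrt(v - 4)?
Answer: -903 + 43*I*sqrt(3) ≈ -903.0 + 74.478*I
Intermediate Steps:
y(v, C) = sqrt(-4 + v)
P = 4 + I*sqrt(3) (P = sqrt(-4 + 1) + 4 = sqrt(-3) + 4 = I*sqrt(3) + 4 = 4 + I*sqrt(3) ≈ 4.0 + 1.732*I)
43*(P - 25) = 43*((4 + I*sqrt(3)) - 25) = 43*(-21 + I*sqrt(3)) = -903 + 43*I*sqrt(3)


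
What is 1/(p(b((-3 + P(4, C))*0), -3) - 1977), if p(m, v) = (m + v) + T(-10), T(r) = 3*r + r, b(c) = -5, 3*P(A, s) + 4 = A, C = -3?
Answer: -1/2025 ≈ -0.00049383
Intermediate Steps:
P(A, s) = -4/3 + A/3
T(r) = 4*r
p(m, v) = -40 + m + v (p(m, v) = (m + v) + 4*(-10) = (m + v) - 40 = -40 + m + v)
1/(p(b((-3 + P(4, C))*0), -3) - 1977) = 1/((-40 - 5 - 3) - 1977) = 1/(-48 - 1977) = 1/(-2025) = -1/2025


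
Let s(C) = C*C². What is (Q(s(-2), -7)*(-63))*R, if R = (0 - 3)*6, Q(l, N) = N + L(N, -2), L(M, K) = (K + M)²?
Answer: 83916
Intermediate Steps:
s(C) = C³
Q(l, N) = N + (-2 + N)²
R = -18 (R = -3*6 = -18)
(Q(s(-2), -7)*(-63))*R = ((-7 + (-2 - 7)²)*(-63))*(-18) = ((-7 + (-9)²)*(-63))*(-18) = ((-7 + 81)*(-63))*(-18) = (74*(-63))*(-18) = -4662*(-18) = 83916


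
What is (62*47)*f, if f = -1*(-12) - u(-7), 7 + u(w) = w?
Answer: 75764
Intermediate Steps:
u(w) = -7 + w
f = 26 (f = -1*(-12) - (-7 - 7) = 12 - 1*(-14) = 12 + 14 = 26)
(62*47)*f = (62*47)*26 = 2914*26 = 75764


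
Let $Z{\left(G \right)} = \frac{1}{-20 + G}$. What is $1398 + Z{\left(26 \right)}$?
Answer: $\frac{8389}{6} \approx 1398.2$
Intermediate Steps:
$1398 + Z{\left(26 \right)} = 1398 + \frac{1}{-20 + 26} = 1398 + \frac{1}{6} = \frac{8389}{6}$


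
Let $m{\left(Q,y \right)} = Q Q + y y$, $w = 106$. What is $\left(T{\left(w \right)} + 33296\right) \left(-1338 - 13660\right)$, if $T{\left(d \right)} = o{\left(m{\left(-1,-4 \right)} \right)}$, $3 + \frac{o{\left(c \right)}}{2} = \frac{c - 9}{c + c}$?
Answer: $- \frac{8487938124}{17} \approx -4.9929 \cdot 10^{8}$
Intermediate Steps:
$m{\left(Q,y \right)} = Q^{2} + y^{2}$
$o{\left(c \right)} = -6 + \frac{-9 + c}{c}$ ($o{\left(c \right)} = -6 + 2 \frac{c - 9}{c + c} = -6 + 2 \frac{-9 + c}{2 c} = -6 + \frac{-9 + c}{c}$)
$T{\left(d \right)} = - \frac{94}{17}$ ($T{\left(d \right)} = -5 - \frac{9}{\left(-1\right)^{2} + \left(-4\right)^{2}} = -5 - \frac{9}{1 + 16} = -5 - \frac{9}{17} = - \frac{94}{17}$)
$\left(T{\left(w \right)} + 33296\right) \left(-1338 - 13660\right) = \left(- \frac{94}{17} + 33296\right) \left(-1338 - 13660\right) = \frac{565938}{17} \left(-14998\right) = - \frac{8487938124}{17}$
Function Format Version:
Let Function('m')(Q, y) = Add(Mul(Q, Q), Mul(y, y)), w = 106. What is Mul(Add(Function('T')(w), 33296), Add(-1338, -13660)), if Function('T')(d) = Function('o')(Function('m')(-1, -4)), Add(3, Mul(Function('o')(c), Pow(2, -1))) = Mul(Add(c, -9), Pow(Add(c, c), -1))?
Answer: Rational(-8487938124, 17) ≈ -4.9929e+8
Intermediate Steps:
Function('m')(Q, y) = Add(Pow(Q, 2), Pow(y, 2))
Function('o')(c) = Add(-6, Mul(Pow(c, -1), Add(-9, c))) (Function('o')(c) = Add(-6, Mul(2, Mul(Add(c, -9), Pow(Add(c, c), -1)))) = Add(-6, Mul(2, Mul(Add(-9, c), Pow(Mul(2, c), -1)))) = Add(-6, Mul(2, Mul(Add(-9, c), Mul(Rational(1, 2), Pow(c, -1))))) = Add(-6, Mul(2, Mul(Rational(1, 2), Pow(c, -1), Add(-9, c)))) = Add(-6, Mul(Pow(c, -1), Add(-9, c))))
Function('T')(d) = Rational(-94, 17) (Function('T')(d) = Add(-5, Mul(-9, Pow(Add(Pow(-1, 2), Pow(-4, 2)), -1))) = Add(-5, Mul(-9, Pow(Add(1, 16), -1))) = Add(-5, Mul(-9, Pow(17, -1))) = Add(-5, Mul(-9, Rational(1, 17))) = Add(-5, Rational(-9, 17)) = Rational(-94, 17))
Mul(Add(Function('T')(w), 33296), Add(-1338, -13660)) = Mul(Add(Rational(-94, 17), 33296), Add(-1338, -13660)) = Mul(Rational(565938, 17), -14998) = Rational(-8487938124, 17)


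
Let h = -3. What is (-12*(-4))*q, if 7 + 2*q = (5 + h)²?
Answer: -72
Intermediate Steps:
q = -3/2 (q = -7/2 + (5 - 3)²/2 = -7/2 + (½)*2² = -7/2 + (½)*4 = -7/2 + 2 = -3/2 ≈ -1.5000)
(-12*(-4))*q = -12*(-4)*(-3/2) = 48*(-3/2) = -72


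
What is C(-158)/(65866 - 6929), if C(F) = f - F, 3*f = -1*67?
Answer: 407/176811 ≈ 0.0023019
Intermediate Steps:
f = -67/3 (f = (-1*67)/3 = (⅓)*(-67) = -67/3 ≈ -22.333)
C(F) = -67/3 - F
C(-158)/(65866 - 6929) = (-67/3 - 1*(-158))/(65866 - 6929) = (-67/3 + 158)/58937 = (407/3)*(1/58937) = 407/176811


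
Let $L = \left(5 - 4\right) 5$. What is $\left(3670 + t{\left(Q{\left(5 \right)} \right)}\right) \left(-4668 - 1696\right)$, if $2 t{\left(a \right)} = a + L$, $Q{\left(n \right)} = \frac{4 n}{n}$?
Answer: $-23384518$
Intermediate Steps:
$L = 5$ ($L = 1 \cdot 5 = 5$)
$Q{\left(n \right)} = 4$
$t{\left(a \right)} = \frac{5}{2} + \frac{a}{2}$ ($t{\left(a \right)} = \frac{a + 5}{2} = \frac{5 + a}{2} = \frac{5}{2} + \frac{a}{2}$)
$\left(3670 + t{\left(Q{\left(5 \right)} \right)}\right) \left(-4668 - 1696\right) = \left(3670 + \left(\frac{5}{2} + \frac{1}{2} \cdot 4\right)\right) \left(-4668 - 1696\right) = \left(3670 + \left(\frac{5}{2} + 2\right)\right) \left(-6364\right) = \left(3670 + \frac{9}{2}\right) \left(-6364\right) = \frac{7349}{2} \left(-6364\right) = -23384518$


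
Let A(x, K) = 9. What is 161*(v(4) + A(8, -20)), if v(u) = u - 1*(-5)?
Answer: 2898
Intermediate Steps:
v(u) = 5 + u (v(u) = u + 5 = 5 + u)
161*(v(4) + A(8, -20)) = 161*((5 + 4) + 9) = 161*(9 + 9) = 161*18 = 2898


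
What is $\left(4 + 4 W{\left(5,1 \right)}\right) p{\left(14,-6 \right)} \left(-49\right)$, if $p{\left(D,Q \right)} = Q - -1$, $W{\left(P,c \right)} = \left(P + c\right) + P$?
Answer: $11760$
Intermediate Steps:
$W{\left(P,c \right)} = c + 2 P$
$p{\left(D,Q \right)} = 1 + Q$ ($p{\left(D,Q \right)} = Q + 1 = 1 + Q$)
$\left(4 + 4 W{\left(5,1 \right)}\right) p{\left(14,-6 \right)} \left(-49\right) = \left(4 + 4 \left(1 + 2 \cdot 5\right)\right) \left(1 - 6\right) \left(-49\right) = \left(4 + 4 \left(1 + 10\right)\right) \left(-5\right) \left(-49\right) = \left(4 + 4 \cdot 11\right) \left(-5\right) \left(-49\right) = \left(4 + 44\right) \left(-5\right) \left(-49\right) = 48 \left(-5\right) \left(-49\right) = \left(-240\right) \left(-49\right) = 11760$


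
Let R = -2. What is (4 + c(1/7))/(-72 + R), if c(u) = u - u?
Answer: -2/37 ≈ -0.054054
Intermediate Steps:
c(u) = 0
(4 + c(1/7))/(-72 + R) = (4 + 0)/(-72 - 2) = 4/(-74) = 4*(-1/74) = -2/37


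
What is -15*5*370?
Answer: -27750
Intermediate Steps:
-15*5*370 = -75*370 = -27750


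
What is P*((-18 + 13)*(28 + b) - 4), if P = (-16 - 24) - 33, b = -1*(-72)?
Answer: 36792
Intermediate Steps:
b = 72
P = -73 (P = -40 - 33 = -73)
P*((-18 + 13)*(28 + b) - 4) = -73*((-18 + 13)*(28 + 72) - 4) = -73*(-5*100 - 4) = -73*(-500 - 4) = -73*(-504) = 36792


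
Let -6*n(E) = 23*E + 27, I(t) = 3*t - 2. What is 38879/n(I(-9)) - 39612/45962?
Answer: 2674096977/7353920 ≈ 363.63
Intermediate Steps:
I(t) = -2 + 3*t
n(E) = -9/2 - 23*E/6 (n(E) = -(23*E + 27)/6 = -(27 + 23*E)/6 = -9/2 - 23*E/6)
38879/n(I(-9)) - 39612/45962 = 38879/(-9/2 - 23*(-2 + 3*(-9))/6) - 39612/45962 = 38879/(-9/2 - 23*(-2 - 27)/6) - 39612*1/45962 = 38879/(-9/2 - 23/6*(-29)) - 19806/22981 = 38879/(-9/2 + 667/6) - 19806/22981 = 38879/(320/3) - 19806/22981 = 38879*(3/320) - 19806/22981 = 116637/320 - 19806/22981 = 2674096977/7353920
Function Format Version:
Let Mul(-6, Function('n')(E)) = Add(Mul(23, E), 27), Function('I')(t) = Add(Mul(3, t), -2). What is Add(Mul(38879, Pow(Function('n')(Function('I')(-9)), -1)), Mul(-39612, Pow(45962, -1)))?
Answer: Rational(2674096977, 7353920) ≈ 363.63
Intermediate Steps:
Function('I')(t) = Add(-2, Mul(3, t))
Function('n')(E) = Add(Rational(-9, 2), Mul(Rational(-23, 6), E)) (Function('n')(E) = Mul(Rational(-1, 6), Add(Mul(23, E), 27)) = Mul(Rational(-1, 6), Add(27, Mul(23, E))) = Add(Rational(-9, 2), Mul(Rational(-23, 6), E)))
Add(Mul(38879, Pow(Function('n')(Function('I')(-9)), -1)), Mul(-39612, Pow(45962, -1))) = Add(Mul(38879, Pow(Add(Rational(-9, 2), Mul(Rational(-23, 6), Add(-2, Mul(3, -9)))), -1)), Mul(-39612, Pow(45962, -1))) = Add(Mul(38879, Pow(Add(Rational(-9, 2), Mul(Rational(-23, 6), Add(-2, -27))), -1)), Mul(-39612, Rational(1, 45962))) = Add(Mul(38879, Pow(Add(Rational(-9, 2), Mul(Rational(-23, 6), -29)), -1)), Rational(-19806, 22981)) = Add(Mul(38879, Pow(Add(Rational(-9, 2), Rational(667, 6)), -1)), Rational(-19806, 22981)) = Add(Mul(38879, Pow(Rational(320, 3), -1)), Rational(-19806, 22981)) = Add(Mul(38879, Rational(3, 320)), Rational(-19806, 22981)) = Add(Rational(116637, 320), Rational(-19806, 22981)) = Rational(2674096977, 7353920)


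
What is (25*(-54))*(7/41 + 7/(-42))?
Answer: -225/41 ≈ -5.4878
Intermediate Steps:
(25*(-54))*(7/41 + 7/(-42)) = -1350*(7*(1/41) + 7*(-1/42)) = -1350*(7/41 - 1/6) = -1350*1/246 = -225/41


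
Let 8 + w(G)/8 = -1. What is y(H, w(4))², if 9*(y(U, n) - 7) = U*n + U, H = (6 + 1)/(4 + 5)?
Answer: 4900/6561 ≈ 0.74684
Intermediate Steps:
w(G) = -72 (w(G) = -64 + 8*(-1) = -64 - 8 = -72)
H = 7/9 ≈ 0.77778
y(U, n) = 7 + U/9 + U*n/9 (y(U, n) = 7 + (U*n + U)/9 = 7 + (U + U*n)/9 = 7 + (U/9 + U*n/9) = 7 + U/9 + U*n/9)
y(H, w(4))² = (7 + (⅑)*(7/9) + (⅑)*(7/9)*(-72))² = (7 + 7/81 - 56/9)² = (70/81)² = 4900/6561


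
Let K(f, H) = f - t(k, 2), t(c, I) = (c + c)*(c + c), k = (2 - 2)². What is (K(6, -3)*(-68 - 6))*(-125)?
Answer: 55500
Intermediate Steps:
k = 0 (k = 0² = 0)
t(c, I) = 4*c² (t(c, I) = (2*c)*(2*c) = 4*c²)
K(f, H) = f (K(f, H) = f - 4*0² = f - 4*0 = f - 1*0 = f + 0 = f)
(K(6, -3)*(-68 - 6))*(-125) = (6*(-68 - 6))*(-125) = (6*(-74))*(-125) = -444*(-125) = 55500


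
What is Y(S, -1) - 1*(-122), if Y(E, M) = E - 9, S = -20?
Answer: 93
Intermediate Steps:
Y(E, M) = -9 + E
Y(S, -1) - 1*(-122) = (-9 - 20) - 1*(-122) = -29 + 122 = 93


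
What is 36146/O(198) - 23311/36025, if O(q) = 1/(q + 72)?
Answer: 351583082189/36025 ≈ 9.7594e+6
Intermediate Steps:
O(q) = 1/(72 + q)
36146/O(198) - 23311/36025 = 36146/(1/(72 + 198)) - 23311/36025 = 36146/(1/270) - 23311*1/36025 = 36146/(1/270) - 23311/36025 = 36146*270 - 23311/36025 = 9759420 - 23311/36025 = 351583082189/36025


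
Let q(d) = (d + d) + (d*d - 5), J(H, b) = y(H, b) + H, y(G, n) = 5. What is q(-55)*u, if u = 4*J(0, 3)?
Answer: 58200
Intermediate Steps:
J(H, b) = 5 + H
q(d) = -5 + d² + 2*d (q(d) = 2*d + (d² - 5) = 2*d + (-5 + d²) = -5 + d² + 2*d)
u = 20 (u = 4*(5 + 0) = 4*5 = 20)
q(-55)*u = (-5 + (-55)² + 2*(-55))*20 = (-5 + 3025 - 110)*20 = 2910*20 = 58200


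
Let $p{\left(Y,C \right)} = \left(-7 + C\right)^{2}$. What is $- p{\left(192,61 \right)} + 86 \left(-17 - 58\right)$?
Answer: $-9366$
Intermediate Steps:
$- p{\left(192,61 \right)} + 86 \left(-17 - 58\right) = - \left(-7 + 61\right)^{2} + 86 \left(-17 - 58\right) = - 54^{2} + 86 \left(-75\right) = \left(-1\right) 2916 - 6450 = -2916 - 6450 = -9366$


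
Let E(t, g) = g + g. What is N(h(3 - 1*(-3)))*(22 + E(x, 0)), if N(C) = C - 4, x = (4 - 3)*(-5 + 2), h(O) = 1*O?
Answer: 44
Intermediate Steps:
h(O) = O
x = -3 (x = 1*(-3) = -3)
E(t, g) = 2*g
N(C) = -4 + C
N(h(3 - 1*(-3)))*(22 + E(x, 0)) = (-4 + (3 - 1*(-3)))*(22 + 2*0) = (-4 + (3 + 3))*(22 + 0) = (-4 + 6)*22 = 2*22 = 44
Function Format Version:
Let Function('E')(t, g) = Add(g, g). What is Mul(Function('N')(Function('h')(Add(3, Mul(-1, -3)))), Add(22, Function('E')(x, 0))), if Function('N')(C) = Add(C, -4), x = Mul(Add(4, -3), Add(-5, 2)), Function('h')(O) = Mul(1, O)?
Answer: 44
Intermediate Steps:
Function('h')(O) = O
x = -3 (x = Mul(1, -3) = -3)
Function('E')(t, g) = Mul(2, g)
Function('N')(C) = Add(-4, C)
Mul(Function('N')(Function('h')(Add(3, Mul(-1, -3)))), Add(22, Function('E')(x, 0))) = Mul(Add(-4, Add(3, Mul(-1, -3))), Add(22, Mul(2, 0))) = Mul(Add(-4, Add(3, 3)), Add(22, 0)) = Mul(Add(-4, 6), 22) = Mul(2, 22) = 44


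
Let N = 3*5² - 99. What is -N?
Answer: 24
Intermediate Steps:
N = -24 (N = 3*25 - 99 = 75 - 99 = -24)
-N = -1*(-24) = 24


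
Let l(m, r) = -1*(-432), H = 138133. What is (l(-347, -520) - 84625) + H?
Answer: 53940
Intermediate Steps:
l(m, r) = 432
(l(-347, -520) - 84625) + H = (432 - 84625) + 138133 = -84193 + 138133 = 53940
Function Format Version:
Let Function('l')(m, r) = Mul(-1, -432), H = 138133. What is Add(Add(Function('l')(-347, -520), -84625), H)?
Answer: 53940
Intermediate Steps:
Function('l')(m, r) = 432
Add(Add(Function('l')(-347, -520), -84625), H) = Add(Add(432, -84625), 138133) = Add(-84193, 138133) = 53940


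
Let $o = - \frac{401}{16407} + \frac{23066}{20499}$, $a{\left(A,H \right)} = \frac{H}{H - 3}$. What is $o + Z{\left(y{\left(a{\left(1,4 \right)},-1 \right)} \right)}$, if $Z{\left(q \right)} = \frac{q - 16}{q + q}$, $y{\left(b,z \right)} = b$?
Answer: $- \frac{89511251}{224218062} \approx -0.39922$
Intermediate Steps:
$a{\left(A,H \right)} = \frac{H}{-3 + H}$
$Z{\left(q \right)} = \frac{-16 + q}{2 q}$
$o = \frac{123407921}{112109031}$ ($o = \left(-401\right) \frac{1}{16407} + 23066 \cdot \frac{1}{20499} = - \frac{401}{16407} + \frac{23066}{20499} = \frac{123407921}{112109031} \approx 1.1008$)
$o + Z{\left(y{\left(a{\left(1,4 \right)},-1 \right)} \right)} = \frac{123407921}{112109031} + \frac{-16 + \frac{4}{-3 + 4}}{2 \frac{4}{-3 + 4}} = \frac{123407921}{112109031} + \frac{-16 + \frac{4}{1}}{2 \cdot \frac{4}{1}} = \frac{123407921}{112109031} + \frac{-16 + 4 \cdot 1}{2 \cdot 4 \cdot 1} = \frac{123407921}{112109031} + \frac{-16 + 4}{2 \cdot 4} = \frac{123407921}{112109031} + \frac{1}{2} \cdot \frac{1}{4} \left(-12\right) = \frac{123407921}{112109031} - \frac{3}{2} = - \frac{89511251}{224218062}$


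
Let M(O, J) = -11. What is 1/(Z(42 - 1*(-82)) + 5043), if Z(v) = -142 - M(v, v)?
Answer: 1/4912 ≈ 0.00020358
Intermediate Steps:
Z(v) = -131 (Z(v) = -142 - 1*(-11) = -142 + 11 = -131)
1/(Z(42 - 1*(-82)) + 5043) = 1/(-131 + 5043) = 1/4912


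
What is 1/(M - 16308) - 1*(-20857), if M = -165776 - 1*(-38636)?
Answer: 2991894935/143448 ≈ 20857.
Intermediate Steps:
M = -127140 (M = -165776 + 38636 = -127140)
1/(M - 16308) - 1*(-20857) = 1/(-127140 - 16308) - 1*(-20857) = 1/(-143448) + 20857 = -1/143448 + 20857 = 2991894935/143448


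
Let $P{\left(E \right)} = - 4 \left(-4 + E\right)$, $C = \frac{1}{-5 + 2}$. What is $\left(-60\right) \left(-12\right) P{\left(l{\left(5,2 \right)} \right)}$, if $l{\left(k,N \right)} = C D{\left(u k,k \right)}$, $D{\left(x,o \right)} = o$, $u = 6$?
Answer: $16320$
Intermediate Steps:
$C = - \frac{1}{3}$ ($C = \frac{1}{-3} = - \frac{1}{3} \approx -0.33333$)
$l{\left(k,N \right)} = - \frac{k}{3}$
$P{\left(E \right)} = 16 - 4 E$
$\left(-60\right) \left(-12\right) P{\left(l{\left(5,2 \right)} \right)} = \left(-60\right) \left(-12\right) \left(16 - 4 \left(\left(- \frac{1}{3}\right) 5\right)\right) = 720 \left(16 - - \frac{20}{3}\right) = 720 \left(16 + \frac{20}{3}\right) = 720 \cdot \frac{68}{3} = 16320$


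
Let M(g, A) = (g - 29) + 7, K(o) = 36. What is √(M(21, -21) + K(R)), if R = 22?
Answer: √35 ≈ 5.9161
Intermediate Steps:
M(g, A) = -22 + g (M(g, A) = (-29 + g) + 7 = -22 + g)
√(M(21, -21) + K(R)) = √((-22 + 21) + 36) = √(-1 + 36) = √35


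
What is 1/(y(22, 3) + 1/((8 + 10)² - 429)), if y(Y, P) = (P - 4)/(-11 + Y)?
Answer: -1155/116 ≈ -9.9569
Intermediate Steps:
y(Y, P) = (-4 + P)/(-11 + Y)
1/(y(22, 3) + 1/((8 + 10)² - 429)) = 1/((-4 + 3)/(-11 + 22) + 1/((8 + 10)² - 429)) = 1/(-1/11 + 1/(18² - 429)) = 1/((1/11)*(-1) + 1/(324 - 429)) = 1/(-1/11 + 1/(-105)) = 1/(-1/11 - 1/105) = 1/(-116/1155) = -1155/116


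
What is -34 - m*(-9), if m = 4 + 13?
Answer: 119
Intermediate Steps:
m = 17
-34 - m*(-9) = -34 - 17*(-9) = -34 - 1*(-153) = -34 + 153 = 119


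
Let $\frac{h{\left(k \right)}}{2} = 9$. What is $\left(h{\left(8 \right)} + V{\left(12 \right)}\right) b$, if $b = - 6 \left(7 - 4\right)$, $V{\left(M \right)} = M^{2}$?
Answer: $-2916$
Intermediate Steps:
$h{\left(k \right)} = 18$ ($h{\left(k \right)} = 2 \cdot 9 = 18$)
$b = -18$ ($b = \left(-6\right) 3 = -18$)
$\left(h{\left(8 \right)} + V{\left(12 \right)}\right) b = \left(18 + 12^{2}\right) \left(-18\right) = \left(18 + 144\right) \left(-18\right) = 162 \left(-18\right) = -2916$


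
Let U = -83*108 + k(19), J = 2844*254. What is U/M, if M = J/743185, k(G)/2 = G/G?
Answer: -3330211985/361188 ≈ -9220.2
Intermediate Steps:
J = 722376
k(G) = 2 (k(G) = 2*(G/G) = 2*1 = 2)
U = -8962 (U = -83*108 + 2 = -8964 + 2 = -8962)
M = 722376/743185 ≈ 0.97200
U/M = -8962/722376/743185 = -8962*743185/722376 = -3330211985/361188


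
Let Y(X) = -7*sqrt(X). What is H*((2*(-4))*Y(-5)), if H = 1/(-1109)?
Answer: -56*I*sqrt(5)/1109 ≈ -0.11291*I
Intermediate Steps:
H = -1/1109 ≈ -0.00090171
H*((2*(-4))*Y(-5)) = -2*(-4)*(-7*I*sqrt(5))/1109 = -(-8)*(-7*I*sqrt(5))/1109 = -56*I*sqrt(5)/1109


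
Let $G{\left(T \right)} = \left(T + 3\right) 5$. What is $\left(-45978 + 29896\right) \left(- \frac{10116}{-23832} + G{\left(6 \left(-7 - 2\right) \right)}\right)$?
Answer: $\frac{1355141689}{331} \approx 4.0941 \cdot 10^{6}$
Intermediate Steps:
$G{\left(T \right)} = 15 + 5 T$ ($G{\left(T \right)} = \left(3 + T\right) 5 = 15 + 5 T$)
$\left(-45978 + 29896\right) \left(- \frac{10116}{-23832} + G{\left(6 \left(-7 - 2\right) \right)}\right) = \left(-45978 + 29896\right) \left(- \frac{10116}{-23832} + \left(15 + 5 \cdot 6 \left(-7 - 2\right)\right)\right) = - 16082 \left(\left(-10116\right) \left(- \frac{1}{23832}\right) + \left(15 + 5 \cdot 6 \left(-9\right)\right)\right) = - 16082 \left(\frac{281}{662} + \left(15 + 5 \left(-54\right)\right)\right) = - 16082 \left(\frac{281}{662} + \left(15 - 270\right)\right) = - 16082 \left(\frac{281}{662} - 255\right) = \left(-16082\right) \left(- \frac{168529}{662}\right) = \frac{1355141689}{331}$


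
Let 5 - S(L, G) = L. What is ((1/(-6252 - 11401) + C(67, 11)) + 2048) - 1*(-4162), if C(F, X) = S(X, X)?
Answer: 109519211/17653 ≈ 6204.0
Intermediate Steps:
S(L, G) = 5 - L
C(F, X) = 5 - X
((1/(-6252 - 11401) + C(67, 11)) + 2048) - 1*(-4162) = ((1/(-6252 - 11401) + (5 - 1*11)) + 2048) - 1*(-4162) = ((1/(-17653) + (5 - 11)) + 2048) + 4162 = ((-1/17653 - 6) + 2048) + 4162 = (-105919/17653 + 2048) + 4162 = 36047425/17653 + 4162 = 109519211/17653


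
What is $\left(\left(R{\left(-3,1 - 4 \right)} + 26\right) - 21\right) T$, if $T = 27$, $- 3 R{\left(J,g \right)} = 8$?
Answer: $63$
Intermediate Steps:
$R{\left(J,g \right)} = - \frac{8}{3}$ ($R{\left(J,g \right)} = \left(- \frac{1}{3}\right) 8 = - \frac{8}{3}$)
$\left(\left(R{\left(-3,1 - 4 \right)} + 26\right) - 21\right) T = \left(\left(- \frac{8}{3} + 26\right) - 21\right) 27 = \left(\frac{70}{3} - 21\right) 27 = \frac{7}{3} \cdot 27 = 63$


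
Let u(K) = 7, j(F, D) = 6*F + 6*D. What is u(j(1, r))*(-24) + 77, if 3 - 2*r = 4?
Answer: -91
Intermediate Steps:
r = -1/2 (r = 3/2 - 1/2*4 = 3/2 - 2 = -1/2 ≈ -0.50000)
j(F, D) = 6*D + 6*F
u(j(1, r))*(-24) + 77 = 7*(-24) + 77 = -168 + 77 = -91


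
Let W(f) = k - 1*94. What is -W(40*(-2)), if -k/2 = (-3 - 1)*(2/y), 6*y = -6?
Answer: 110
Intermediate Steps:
y = -1 (y = (⅙)*(-6) = -1)
k = -16 (k = -2*(-3 - 1)*2/(-1) = -(-8)*2*(-1) = -(-8)*(-2) = -2*8 = -16)
W(f) = -110 (W(f) = -16 - 1*94 = -16 - 94 = -110)
-W(40*(-2)) = -1*(-110) = 110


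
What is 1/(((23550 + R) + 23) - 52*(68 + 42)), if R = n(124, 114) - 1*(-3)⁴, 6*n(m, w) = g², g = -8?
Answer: 3/53348 ≈ 5.6235e-5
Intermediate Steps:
n(m, w) = 32/3 (n(m, w) = (⅙)*(-8)² = (⅙)*64 = 32/3)
R = -211/3 (R = 32/3 - 1*(-3)⁴ = 32/3 - 1*81 = 32/3 - 81 = -211/3 ≈ -70.333)
1/(((23550 + R) + 23) - 52*(68 + 42)) = 1/(((23550 - 211/3) + 23) - 52*(68 + 42)) = 1/((70439/3 + 23) - 52*110) = 1/(70508/3 - 5720) = 1/(53348/3) = 3/53348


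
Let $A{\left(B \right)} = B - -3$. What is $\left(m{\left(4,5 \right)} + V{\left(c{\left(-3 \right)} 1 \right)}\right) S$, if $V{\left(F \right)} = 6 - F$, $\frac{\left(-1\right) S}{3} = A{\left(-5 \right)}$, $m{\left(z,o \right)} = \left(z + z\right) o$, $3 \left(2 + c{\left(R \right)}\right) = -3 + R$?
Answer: $300$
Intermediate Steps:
$c{\left(R \right)} = -3 + \frac{R}{3}$ ($c{\left(R \right)} = -2 + \frac{-3 + R}{3} = -2 + \left(-1 + \frac{R}{3}\right) = -3 + \frac{R}{3}$)
$m{\left(z,o \right)} = 2 o z$ ($m{\left(z,o \right)} = 2 z o = 2 o z$)
$A{\left(B \right)} = 3 + B$ ($A{\left(B \right)} = B + 3 = 3 + B$)
$S = 6$ ($S = - 3 \left(3 - 5\right) = \left(-3\right) \left(-2\right) = 6$)
$\left(m{\left(4,5 \right)} + V{\left(c{\left(-3 \right)} 1 \right)}\right) S = \left(2 \cdot 5 \cdot 4 + \left(6 - \left(-3 + \frac{1}{3} \left(-3\right)\right) 1\right)\right) 6 = \left(40 + \left(6 - \left(-3 - 1\right) 1\right)\right) 6 = \left(40 + \left(6 - \left(-4\right) 1\right)\right) 6 = \left(40 + \left(6 - -4\right)\right) 6 = \left(40 + \left(6 + 4\right)\right) 6 = \left(40 + 10\right) 6 = 50 \cdot 6 = 300$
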